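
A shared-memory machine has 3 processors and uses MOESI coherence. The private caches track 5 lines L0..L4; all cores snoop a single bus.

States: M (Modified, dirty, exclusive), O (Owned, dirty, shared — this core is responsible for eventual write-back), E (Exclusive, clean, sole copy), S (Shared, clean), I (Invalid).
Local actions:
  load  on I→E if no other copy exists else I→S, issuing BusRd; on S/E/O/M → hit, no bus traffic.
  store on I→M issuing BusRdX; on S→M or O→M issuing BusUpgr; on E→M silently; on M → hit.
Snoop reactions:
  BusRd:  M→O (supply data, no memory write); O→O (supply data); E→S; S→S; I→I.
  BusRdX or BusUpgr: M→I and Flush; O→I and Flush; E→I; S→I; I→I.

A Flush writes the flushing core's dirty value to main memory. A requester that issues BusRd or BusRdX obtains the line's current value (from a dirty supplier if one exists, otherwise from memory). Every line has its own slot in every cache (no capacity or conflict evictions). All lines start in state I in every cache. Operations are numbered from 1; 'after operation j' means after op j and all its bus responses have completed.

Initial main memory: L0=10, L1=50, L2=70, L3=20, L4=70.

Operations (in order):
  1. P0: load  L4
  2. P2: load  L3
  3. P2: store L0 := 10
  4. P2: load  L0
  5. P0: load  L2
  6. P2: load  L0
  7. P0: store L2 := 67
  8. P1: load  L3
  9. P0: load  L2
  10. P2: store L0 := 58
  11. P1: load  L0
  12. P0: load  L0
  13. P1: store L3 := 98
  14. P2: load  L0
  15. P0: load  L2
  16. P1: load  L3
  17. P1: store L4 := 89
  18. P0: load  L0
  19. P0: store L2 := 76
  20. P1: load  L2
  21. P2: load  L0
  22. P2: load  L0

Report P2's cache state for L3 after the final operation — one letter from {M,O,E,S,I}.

state = I

step 1: P0: load  L4  ⟶  EII  (L4)  txn=BusRd  M[L4]=70
step 2: P2: load  L3  ⟶  IIE  (L3)  txn=BusRd  M[L3]=20
step 3: P2: store L0 := 10  ⟶  IIM  (L0)  txn=BusRdX  M[L0]=10
step 4: P2: load  L0  ⟶  IIM  (L0)  txn=∅  M[L0]=10
step 5: P0: load  L2  ⟶  EII  (L2)  txn=BusRd  M[L2]=70
step 6: P2: load  L0  ⟶  IIM  (L0)  txn=∅  M[L0]=10
step 7: P0: store L2 := 67  ⟶  MII  (L2)  txn=∅  M[L2]=70
step 8: P1: load  L3  ⟶  ISS  (L3)  txn=BusRd  M[L3]=20
step 9: P0: load  L2  ⟶  MII  (L2)  txn=∅  M[L2]=70
step 10: P2: store L0 := 58  ⟶  IIM  (L0)  txn=∅  M[L0]=10
step 11: P1: load  L0  ⟶  ISO  (L0)  txn=BusRd  M[L0]=10
step 12: P0: load  L0  ⟶  SSO  (L0)  txn=BusRd  M[L0]=10
step 13: P1: store L3 := 98  ⟶  IMI  (L3)  txn=BusUpgr  M[L3]=20
step 14: P2: load  L0  ⟶  SSO  (L0)  txn=∅  M[L0]=10
step 15: P0: load  L2  ⟶  MII  (L2)  txn=∅  M[L2]=70
step 16: P1: load  L3  ⟶  IMI  (L3)  txn=∅  M[L3]=20
step 17: P1: store L4 := 89  ⟶  IMI  (L4)  txn=BusRdX  M[L4]=70
step 18: P0: load  L0  ⟶  SSO  (L0)  txn=∅  M[L0]=10
step 19: P0: store L2 := 76  ⟶  MII  (L2)  txn=∅  M[L2]=70
step 20: P1: load  L2  ⟶  OSI  (L2)  txn=BusRd  M[L2]=70
step 21: P2: load  L0  ⟶  SSO  (L0)  txn=∅  M[L0]=10
step 22: P2: load  L0  ⟶  SSO  (L0)  txn=∅  M[L0]=10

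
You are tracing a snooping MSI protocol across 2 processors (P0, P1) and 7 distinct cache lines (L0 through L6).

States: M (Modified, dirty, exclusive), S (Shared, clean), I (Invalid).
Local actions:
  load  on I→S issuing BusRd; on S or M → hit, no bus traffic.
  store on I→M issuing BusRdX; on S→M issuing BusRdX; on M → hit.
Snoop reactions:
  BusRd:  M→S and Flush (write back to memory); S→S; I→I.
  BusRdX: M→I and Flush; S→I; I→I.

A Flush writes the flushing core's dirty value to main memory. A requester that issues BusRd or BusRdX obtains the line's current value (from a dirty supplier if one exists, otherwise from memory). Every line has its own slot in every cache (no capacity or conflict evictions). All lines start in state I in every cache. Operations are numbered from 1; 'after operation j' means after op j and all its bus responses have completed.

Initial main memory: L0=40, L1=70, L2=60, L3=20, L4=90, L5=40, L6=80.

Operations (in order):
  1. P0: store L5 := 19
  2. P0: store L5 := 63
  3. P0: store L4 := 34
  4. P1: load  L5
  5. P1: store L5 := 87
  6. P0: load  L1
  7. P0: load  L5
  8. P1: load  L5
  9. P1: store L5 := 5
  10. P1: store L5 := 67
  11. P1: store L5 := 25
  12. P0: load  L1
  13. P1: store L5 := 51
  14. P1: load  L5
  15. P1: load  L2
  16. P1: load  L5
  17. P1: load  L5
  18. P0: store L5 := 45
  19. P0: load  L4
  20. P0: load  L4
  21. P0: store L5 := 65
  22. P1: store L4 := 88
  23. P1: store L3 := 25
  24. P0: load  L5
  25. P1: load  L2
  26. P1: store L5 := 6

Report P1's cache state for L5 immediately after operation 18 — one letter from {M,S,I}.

state = I

[1] P0: store L5 := 19 | P0:M(19), P1:I | bus: BusRdX
[2] P0: store L5 := 63 | P0:M(63), P1:I | bus: none
[3] P0: store L4 := 34 | P0:M(34), P1:I | bus: BusRdX
[4] P1: load  L5 | P0:S(63), P1:S(63) | bus: BusRd,Flush
[5] P1: store L5 := 87 | P0:I, P1:M(87) | bus: BusRdX
[6] P0: load  L1 | P0:S(70), P1:I | bus: BusRd
[7] P0: load  L5 | P0:S(87), P1:S(87) | bus: BusRd,Flush
[8] P1: load  L5 | P0:S(87), P1:S(87) | bus: none
[9] P1: store L5 := 5 | P0:I, P1:M(5) | bus: BusRdX
[10] P1: store L5 := 67 | P0:I, P1:M(67) | bus: none
[11] P1: store L5 := 25 | P0:I, P1:M(25) | bus: none
[12] P0: load  L1 | P0:S(70), P1:I | bus: none
[13] P1: store L5 := 51 | P0:I, P1:M(51) | bus: none
[14] P1: load  L5 | P0:I, P1:M(51) | bus: none
[15] P1: load  L2 | P0:I, P1:S(60) | bus: BusRd
[16] P1: load  L5 | P0:I, P1:M(51) | bus: none
[17] P1: load  L5 | P0:I, P1:M(51) | bus: none
[18] P0: store L5 := 45 | P0:M(45), P1:I | bus: BusRdX,Flush
[19] P0: load  L4 | P0:M(34), P1:I | bus: none
[20] P0: load  L4 | P0:M(34), P1:I | bus: none
[21] P0: store L5 := 65 | P0:M(65), P1:I | bus: none
[22] P1: store L4 := 88 | P0:I, P1:M(88) | bus: BusRdX,Flush
[23] P1: store L3 := 25 | P0:I, P1:M(25) | bus: BusRdX
[24] P0: load  L5 | P0:M(65), P1:I | bus: none
[25] P1: load  L2 | P0:I, P1:S(60) | bus: none
[26] P1: store L5 := 6 | P0:I, P1:M(6) | bus: BusRdX,Flush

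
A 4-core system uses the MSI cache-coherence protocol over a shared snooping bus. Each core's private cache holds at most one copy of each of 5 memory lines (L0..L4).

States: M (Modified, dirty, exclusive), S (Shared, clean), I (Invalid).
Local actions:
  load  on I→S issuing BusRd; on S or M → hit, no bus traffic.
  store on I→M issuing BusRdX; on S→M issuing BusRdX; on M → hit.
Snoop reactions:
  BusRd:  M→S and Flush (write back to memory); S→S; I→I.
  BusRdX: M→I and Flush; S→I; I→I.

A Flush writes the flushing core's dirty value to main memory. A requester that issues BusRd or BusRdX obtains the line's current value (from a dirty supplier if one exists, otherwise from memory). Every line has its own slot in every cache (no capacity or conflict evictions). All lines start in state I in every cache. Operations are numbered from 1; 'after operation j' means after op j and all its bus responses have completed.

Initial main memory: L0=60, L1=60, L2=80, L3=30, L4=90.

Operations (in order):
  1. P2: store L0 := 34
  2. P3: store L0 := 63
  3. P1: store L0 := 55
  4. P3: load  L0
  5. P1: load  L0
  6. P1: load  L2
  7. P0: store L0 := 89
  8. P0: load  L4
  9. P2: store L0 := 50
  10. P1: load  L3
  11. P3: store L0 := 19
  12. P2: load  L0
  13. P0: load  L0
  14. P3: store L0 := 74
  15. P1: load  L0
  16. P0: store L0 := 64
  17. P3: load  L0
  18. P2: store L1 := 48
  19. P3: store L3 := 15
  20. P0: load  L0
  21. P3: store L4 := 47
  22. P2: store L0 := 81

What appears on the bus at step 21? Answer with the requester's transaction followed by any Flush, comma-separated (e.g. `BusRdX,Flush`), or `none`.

bus = BusRdX

[1] P2: store L0 := 34 | P0:I, P1:I, P2:M(34), P3:I | bus: BusRdX
[2] P3: store L0 := 63 | P0:I, P1:I, P2:I, P3:M(63) | bus: BusRdX,Flush
[3] P1: store L0 := 55 | P0:I, P1:M(55), P2:I, P3:I | bus: BusRdX,Flush
[4] P3: load  L0 | P0:I, P1:S(55), P2:I, P3:S(55) | bus: BusRd,Flush
[5] P1: load  L0 | P0:I, P1:S(55), P2:I, P3:S(55) | bus: none
[6] P1: load  L2 | P0:I, P1:S(80), P2:I, P3:I | bus: BusRd
[7] P0: store L0 := 89 | P0:M(89), P1:I, P2:I, P3:I | bus: BusRdX
[8] P0: load  L4 | P0:S(90), P1:I, P2:I, P3:I | bus: BusRd
[9] P2: store L0 := 50 | P0:I, P1:I, P2:M(50), P3:I | bus: BusRdX,Flush
[10] P1: load  L3 | P0:I, P1:S(30), P2:I, P3:I | bus: BusRd
[11] P3: store L0 := 19 | P0:I, P1:I, P2:I, P3:M(19) | bus: BusRdX,Flush
[12] P2: load  L0 | P0:I, P1:I, P2:S(19), P3:S(19) | bus: BusRd,Flush
[13] P0: load  L0 | P0:S(19), P1:I, P2:S(19), P3:S(19) | bus: BusRd
[14] P3: store L0 := 74 | P0:I, P1:I, P2:I, P3:M(74) | bus: BusRdX
[15] P1: load  L0 | P0:I, P1:S(74), P2:I, P3:S(74) | bus: BusRd,Flush
[16] P0: store L0 := 64 | P0:M(64), P1:I, P2:I, P3:I | bus: BusRdX
[17] P3: load  L0 | P0:S(64), P1:I, P2:I, P3:S(64) | bus: BusRd,Flush
[18] P2: store L1 := 48 | P0:I, P1:I, P2:M(48), P3:I | bus: BusRdX
[19] P3: store L3 := 15 | P0:I, P1:I, P2:I, P3:M(15) | bus: BusRdX
[20] P0: load  L0 | P0:S(64), P1:I, P2:I, P3:S(64) | bus: none
[21] P3: store L4 := 47 | P0:I, P1:I, P2:I, P3:M(47) | bus: BusRdX
[22] P2: store L0 := 81 | P0:I, P1:I, P2:M(81), P3:I | bus: BusRdX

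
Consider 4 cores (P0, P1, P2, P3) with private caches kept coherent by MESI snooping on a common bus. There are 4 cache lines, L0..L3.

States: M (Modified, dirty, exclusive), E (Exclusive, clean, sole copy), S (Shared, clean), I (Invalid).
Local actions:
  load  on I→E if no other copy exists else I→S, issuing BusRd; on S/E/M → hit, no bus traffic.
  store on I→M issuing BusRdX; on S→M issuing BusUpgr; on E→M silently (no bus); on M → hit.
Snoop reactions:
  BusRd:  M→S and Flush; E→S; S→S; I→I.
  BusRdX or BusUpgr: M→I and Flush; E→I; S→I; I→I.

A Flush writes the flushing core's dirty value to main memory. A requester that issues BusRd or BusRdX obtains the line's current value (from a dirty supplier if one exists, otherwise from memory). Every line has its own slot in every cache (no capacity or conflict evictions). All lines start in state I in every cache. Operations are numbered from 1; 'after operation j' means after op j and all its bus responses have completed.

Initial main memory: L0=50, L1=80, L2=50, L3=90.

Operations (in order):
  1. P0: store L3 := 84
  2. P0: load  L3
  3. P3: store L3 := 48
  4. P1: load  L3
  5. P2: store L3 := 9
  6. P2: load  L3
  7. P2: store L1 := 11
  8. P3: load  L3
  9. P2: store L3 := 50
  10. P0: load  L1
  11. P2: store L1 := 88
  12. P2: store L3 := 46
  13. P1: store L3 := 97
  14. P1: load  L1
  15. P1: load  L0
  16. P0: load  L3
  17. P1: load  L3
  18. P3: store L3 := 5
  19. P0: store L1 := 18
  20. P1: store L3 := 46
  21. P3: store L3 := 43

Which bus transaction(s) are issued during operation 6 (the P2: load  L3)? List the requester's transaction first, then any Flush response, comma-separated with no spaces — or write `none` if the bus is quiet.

  op1 P0: store L3 := 84 → M/I/I/I on L3; bus BusRdX; mem=90
  op2 P0: load  L3 → M/I/I/I on L3; bus (none); mem=90
  op3 P3: store L3 := 48 → I/I/I/M on L3; bus BusRdX Flush; mem=84
  op4 P1: load  L3 → I/S/I/S on L3; bus BusRd Flush; mem=48
  op5 P2: store L3 := 9 → I/I/M/I on L3; bus BusRdX; mem=48
  op6 P2: load  L3 → I/I/M/I on L3; bus (none); mem=48
  op7 P2: store L1 := 11 → I/I/M/I on L1; bus BusRdX; mem=80
  op8 P3: load  L3 → I/I/S/S on L3; bus BusRd Flush; mem=9
  op9 P2: store L3 := 50 → I/I/M/I on L3; bus BusUpgr; mem=9
  op10 P0: load  L1 → S/I/S/I on L1; bus BusRd Flush; mem=11
  op11 P2: store L1 := 88 → I/I/M/I on L1; bus BusUpgr; mem=11
  op12 P2: store L3 := 46 → I/I/M/I on L3; bus (none); mem=9
  op13 P1: store L3 := 97 → I/M/I/I on L3; bus BusRdX Flush; mem=46
  op14 P1: load  L1 → I/S/S/I on L1; bus BusRd Flush; mem=88
  op15 P1: load  L0 → I/E/I/I on L0; bus BusRd; mem=50
  op16 P0: load  L3 → S/S/I/I on L3; bus BusRd Flush; mem=97
  op17 P1: load  L3 → S/S/I/I on L3; bus (none); mem=97
  op18 P3: store L3 := 5 → I/I/I/M on L3; bus BusRdX; mem=97
  op19 P0: store L1 := 18 → M/I/I/I on L1; bus BusRdX; mem=88
  op20 P1: store L3 := 46 → I/M/I/I on L3; bus BusRdX Flush; mem=5
  op21 P3: store L3 := 43 → I/I/I/M on L3; bus BusRdX Flush; mem=46

bus = none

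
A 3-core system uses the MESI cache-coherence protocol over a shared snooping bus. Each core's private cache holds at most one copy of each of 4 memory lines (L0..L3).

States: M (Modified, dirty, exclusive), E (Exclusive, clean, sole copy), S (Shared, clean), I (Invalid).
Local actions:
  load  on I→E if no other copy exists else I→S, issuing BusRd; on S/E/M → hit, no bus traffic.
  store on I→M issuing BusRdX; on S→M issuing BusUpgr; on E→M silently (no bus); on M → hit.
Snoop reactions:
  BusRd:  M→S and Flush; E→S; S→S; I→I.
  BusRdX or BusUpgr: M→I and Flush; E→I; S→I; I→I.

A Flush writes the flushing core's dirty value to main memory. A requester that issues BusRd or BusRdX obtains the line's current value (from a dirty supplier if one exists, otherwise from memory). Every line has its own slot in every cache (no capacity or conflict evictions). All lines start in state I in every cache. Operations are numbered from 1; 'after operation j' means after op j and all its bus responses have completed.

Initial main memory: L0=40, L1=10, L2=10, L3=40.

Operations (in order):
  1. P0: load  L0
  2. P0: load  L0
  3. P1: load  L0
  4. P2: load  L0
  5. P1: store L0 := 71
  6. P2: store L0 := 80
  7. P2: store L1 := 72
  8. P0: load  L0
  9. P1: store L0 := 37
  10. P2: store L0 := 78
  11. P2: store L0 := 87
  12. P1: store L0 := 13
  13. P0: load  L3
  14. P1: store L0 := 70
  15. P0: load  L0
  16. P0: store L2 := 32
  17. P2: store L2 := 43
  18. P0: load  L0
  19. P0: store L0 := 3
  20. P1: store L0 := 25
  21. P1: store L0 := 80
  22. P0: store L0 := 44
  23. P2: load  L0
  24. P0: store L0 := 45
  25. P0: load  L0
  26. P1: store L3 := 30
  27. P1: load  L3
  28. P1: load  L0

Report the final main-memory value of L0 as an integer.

1. P0: load  L0  bus=[BusRd]  L0: P0=E P1=I P2=I  mem[L0]=40
2. P0: load  L0  bus=[-]  L0: P0=E P1=I P2=I  mem[L0]=40
3. P1: load  L0  bus=[BusRd]  L0: P0=S P1=S P2=I  mem[L0]=40
4. P2: load  L0  bus=[BusRd]  L0: P0=S P1=S P2=S  mem[L0]=40
5. P1: store L0 := 71  bus=[BusUpgr]  L0: P0=I P1=M P2=I  mem[L0]=40
6. P2: store L0 := 80  bus=[BusRdX,Flush]  L0: P0=I P1=I P2=M  mem[L0]=71
7. P2: store L1 := 72  bus=[BusRdX]  L1: P0=I P1=I P2=M  mem[L1]=10
8. P0: load  L0  bus=[BusRd,Flush]  L0: P0=S P1=I P2=S  mem[L0]=80
9. P1: store L0 := 37  bus=[BusRdX]  L0: P0=I P1=M P2=I  mem[L0]=80
10. P2: store L0 := 78  bus=[BusRdX,Flush]  L0: P0=I P1=I P2=M  mem[L0]=37
11. P2: store L0 := 87  bus=[-]  L0: P0=I P1=I P2=M  mem[L0]=37
12. P1: store L0 := 13  bus=[BusRdX,Flush]  L0: P0=I P1=M P2=I  mem[L0]=87
13. P0: load  L3  bus=[BusRd]  L3: P0=E P1=I P2=I  mem[L3]=40
14. P1: store L0 := 70  bus=[-]  L0: P0=I P1=M P2=I  mem[L0]=87
15. P0: load  L0  bus=[BusRd,Flush]  L0: P0=S P1=S P2=I  mem[L0]=70
16. P0: store L2 := 32  bus=[BusRdX]  L2: P0=M P1=I P2=I  mem[L2]=10
17. P2: store L2 := 43  bus=[BusRdX,Flush]  L2: P0=I P1=I P2=M  mem[L2]=32
18. P0: load  L0  bus=[-]  L0: P0=S P1=S P2=I  mem[L0]=70
19. P0: store L0 := 3  bus=[BusUpgr]  L0: P0=M P1=I P2=I  mem[L0]=70
20. P1: store L0 := 25  bus=[BusRdX,Flush]  L0: P0=I P1=M P2=I  mem[L0]=3
21. P1: store L0 := 80  bus=[-]  L0: P0=I P1=M P2=I  mem[L0]=3
22. P0: store L0 := 44  bus=[BusRdX,Flush]  L0: P0=M P1=I P2=I  mem[L0]=80
23. P2: load  L0  bus=[BusRd,Flush]  L0: P0=S P1=I P2=S  mem[L0]=44
24. P0: store L0 := 45  bus=[BusUpgr]  L0: P0=M P1=I P2=I  mem[L0]=44
25. P0: load  L0  bus=[-]  L0: P0=M P1=I P2=I  mem[L0]=44
26. P1: store L3 := 30  bus=[BusRdX]  L3: P0=I P1=M P2=I  mem[L3]=40
27. P1: load  L3  bus=[-]  L3: P0=I P1=M P2=I  mem[L3]=40
28. P1: load  L0  bus=[BusRd,Flush]  L0: P0=S P1=S P2=I  mem[L0]=45

memory[L0] = 45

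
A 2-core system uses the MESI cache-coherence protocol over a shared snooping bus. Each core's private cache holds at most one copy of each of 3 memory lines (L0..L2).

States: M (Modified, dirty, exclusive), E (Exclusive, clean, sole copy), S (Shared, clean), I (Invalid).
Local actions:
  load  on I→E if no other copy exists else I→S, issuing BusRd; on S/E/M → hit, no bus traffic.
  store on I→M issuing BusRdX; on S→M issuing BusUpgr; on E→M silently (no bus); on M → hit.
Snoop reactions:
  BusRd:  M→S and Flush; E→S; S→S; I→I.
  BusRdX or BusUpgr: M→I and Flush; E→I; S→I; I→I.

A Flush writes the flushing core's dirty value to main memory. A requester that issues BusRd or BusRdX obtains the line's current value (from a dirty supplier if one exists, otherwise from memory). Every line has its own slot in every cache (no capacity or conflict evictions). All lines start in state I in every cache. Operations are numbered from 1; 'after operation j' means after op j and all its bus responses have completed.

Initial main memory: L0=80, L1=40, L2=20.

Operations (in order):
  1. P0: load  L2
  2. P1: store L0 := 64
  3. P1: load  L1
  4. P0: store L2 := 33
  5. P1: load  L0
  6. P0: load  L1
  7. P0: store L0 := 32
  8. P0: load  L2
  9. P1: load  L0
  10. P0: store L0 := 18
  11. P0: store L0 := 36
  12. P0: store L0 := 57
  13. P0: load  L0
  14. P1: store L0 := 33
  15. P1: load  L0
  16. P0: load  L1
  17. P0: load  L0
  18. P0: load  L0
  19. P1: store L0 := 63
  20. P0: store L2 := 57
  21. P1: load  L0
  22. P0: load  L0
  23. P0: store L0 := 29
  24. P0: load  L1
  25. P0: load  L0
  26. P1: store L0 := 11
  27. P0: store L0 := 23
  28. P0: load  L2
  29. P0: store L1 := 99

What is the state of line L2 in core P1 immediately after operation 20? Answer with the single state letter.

[1] P0: load  L2 | P0:E(20), P1:I | bus: BusRd
[2] P1: store L0 := 64 | P0:I, P1:M(64) | bus: BusRdX
[3] P1: load  L1 | P0:I, P1:E(40) | bus: BusRd
[4] P0: store L2 := 33 | P0:M(33), P1:I | bus: none
[5] P1: load  L0 | P0:I, P1:M(64) | bus: none
[6] P0: load  L1 | P0:S(40), P1:S(40) | bus: BusRd
[7] P0: store L0 := 32 | P0:M(32), P1:I | bus: BusRdX,Flush
[8] P0: load  L2 | P0:M(33), P1:I | bus: none
[9] P1: load  L0 | P0:S(32), P1:S(32) | bus: BusRd,Flush
[10] P0: store L0 := 18 | P0:M(18), P1:I | bus: BusUpgr
[11] P0: store L0 := 36 | P0:M(36), P1:I | bus: none
[12] P0: store L0 := 57 | P0:M(57), P1:I | bus: none
[13] P0: load  L0 | P0:M(57), P1:I | bus: none
[14] P1: store L0 := 33 | P0:I, P1:M(33) | bus: BusRdX,Flush
[15] P1: load  L0 | P0:I, P1:M(33) | bus: none
[16] P0: load  L1 | P0:S(40), P1:S(40) | bus: none
[17] P0: load  L0 | P0:S(33), P1:S(33) | bus: BusRd,Flush
[18] P0: load  L0 | P0:S(33), P1:S(33) | bus: none
[19] P1: store L0 := 63 | P0:I, P1:M(63) | bus: BusUpgr
[20] P0: store L2 := 57 | P0:M(57), P1:I | bus: none
[21] P1: load  L0 | P0:I, P1:M(63) | bus: none
[22] P0: load  L0 | P0:S(63), P1:S(63) | bus: BusRd,Flush
[23] P0: store L0 := 29 | P0:M(29), P1:I | bus: BusUpgr
[24] P0: load  L1 | P0:S(40), P1:S(40) | bus: none
[25] P0: load  L0 | P0:M(29), P1:I | bus: none
[26] P1: store L0 := 11 | P0:I, P1:M(11) | bus: BusRdX,Flush
[27] P0: store L0 := 23 | P0:M(23), P1:I | bus: BusRdX,Flush
[28] P0: load  L2 | P0:M(57), P1:I | bus: none
[29] P0: store L1 := 99 | P0:M(99), P1:I | bus: BusUpgr

state = I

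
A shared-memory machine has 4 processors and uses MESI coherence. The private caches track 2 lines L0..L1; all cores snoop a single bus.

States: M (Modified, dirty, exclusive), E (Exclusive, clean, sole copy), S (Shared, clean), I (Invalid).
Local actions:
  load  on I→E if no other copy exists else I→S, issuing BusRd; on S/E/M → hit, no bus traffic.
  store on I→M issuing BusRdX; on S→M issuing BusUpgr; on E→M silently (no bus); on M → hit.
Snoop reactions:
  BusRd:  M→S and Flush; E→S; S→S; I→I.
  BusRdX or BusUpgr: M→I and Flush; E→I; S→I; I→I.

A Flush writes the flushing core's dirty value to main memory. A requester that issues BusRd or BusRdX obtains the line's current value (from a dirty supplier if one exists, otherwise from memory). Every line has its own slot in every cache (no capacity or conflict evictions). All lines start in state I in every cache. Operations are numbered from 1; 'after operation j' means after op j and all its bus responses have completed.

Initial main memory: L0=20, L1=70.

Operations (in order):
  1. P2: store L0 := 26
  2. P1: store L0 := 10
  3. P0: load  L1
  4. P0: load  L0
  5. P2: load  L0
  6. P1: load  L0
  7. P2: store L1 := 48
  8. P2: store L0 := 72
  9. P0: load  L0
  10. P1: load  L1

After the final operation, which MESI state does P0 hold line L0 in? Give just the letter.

step 1: P2: store L0 := 26  ⟶  IIMI  (L0)  txn=BusRdX  M[L0]=20
step 2: P1: store L0 := 10  ⟶  IMII  (L0)  txn=BusRdX+Flush  M[L0]=26
step 3: P0: load  L1  ⟶  EIII  (L1)  txn=BusRd  M[L1]=70
step 4: P0: load  L0  ⟶  SSII  (L0)  txn=BusRd+Flush  M[L0]=10
step 5: P2: load  L0  ⟶  SSSI  (L0)  txn=BusRd  M[L0]=10
step 6: P1: load  L0  ⟶  SSSI  (L0)  txn=∅  M[L0]=10
step 7: P2: store L1 := 48  ⟶  IIMI  (L1)  txn=BusRdX  M[L1]=70
step 8: P2: store L0 := 72  ⟶  IIMI  (L0)  txn=BusUpgr  M[L0]=10
step 9: P0: load  L0  ⟶  SISI  (L0)  txn=BusRd+Flush  M[L0]=72
step 10: P1: load  L1  ⟶  ISSI  (L1)  txn=BusRd+Flush  M[L1]=48

state = S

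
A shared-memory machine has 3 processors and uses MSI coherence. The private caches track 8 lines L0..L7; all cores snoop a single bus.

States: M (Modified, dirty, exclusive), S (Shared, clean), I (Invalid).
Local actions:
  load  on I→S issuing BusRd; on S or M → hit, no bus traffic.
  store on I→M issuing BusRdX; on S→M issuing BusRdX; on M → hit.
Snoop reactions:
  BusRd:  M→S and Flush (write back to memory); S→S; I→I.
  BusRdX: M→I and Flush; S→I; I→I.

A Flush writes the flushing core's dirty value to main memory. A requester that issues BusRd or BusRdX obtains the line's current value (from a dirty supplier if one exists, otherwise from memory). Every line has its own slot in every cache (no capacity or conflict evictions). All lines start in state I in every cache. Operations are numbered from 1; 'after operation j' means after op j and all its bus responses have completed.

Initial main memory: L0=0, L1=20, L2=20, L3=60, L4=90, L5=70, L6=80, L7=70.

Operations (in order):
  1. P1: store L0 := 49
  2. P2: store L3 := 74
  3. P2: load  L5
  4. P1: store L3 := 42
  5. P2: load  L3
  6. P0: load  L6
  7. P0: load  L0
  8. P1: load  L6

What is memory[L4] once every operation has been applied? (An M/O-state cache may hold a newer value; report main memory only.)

1. P1: store L0 := 49  bus=[BusRdX]  L0: P0=I P1=M P2=I  mem[L0]=0
2. P2: store L3 := 74  bus=[BusRdX]  L3: P0=I P1=I P2=M  mem[L3]=60
3. P2: load  L5  bus=[BusRd]  L5: P0=I P1=I P2=S  mem[L5]=70
4. P1: store L3 := 42  bus=[BusRdX,Flush]  L3: P0=I P1=M P2=I  mem[L3]=74
5. P2: load  L3  bus=[BusRd,Flush]  L3: P0=I P1=S P2=S  mem[L3]=42
6. P0: load  L6  bus=[BusRd]  L6: P0=S P1=I P2=I  mem[L6]=80
7. P0: load  L0  bus=[BusRd,Flush]  L0: P0=S P1=S P2=I  mem[L0]=49
8. P1: load  L6  bus=[BusRd]  L6: P0=S P1=S P2=I  mem[L6]=80

memory[L4] = 90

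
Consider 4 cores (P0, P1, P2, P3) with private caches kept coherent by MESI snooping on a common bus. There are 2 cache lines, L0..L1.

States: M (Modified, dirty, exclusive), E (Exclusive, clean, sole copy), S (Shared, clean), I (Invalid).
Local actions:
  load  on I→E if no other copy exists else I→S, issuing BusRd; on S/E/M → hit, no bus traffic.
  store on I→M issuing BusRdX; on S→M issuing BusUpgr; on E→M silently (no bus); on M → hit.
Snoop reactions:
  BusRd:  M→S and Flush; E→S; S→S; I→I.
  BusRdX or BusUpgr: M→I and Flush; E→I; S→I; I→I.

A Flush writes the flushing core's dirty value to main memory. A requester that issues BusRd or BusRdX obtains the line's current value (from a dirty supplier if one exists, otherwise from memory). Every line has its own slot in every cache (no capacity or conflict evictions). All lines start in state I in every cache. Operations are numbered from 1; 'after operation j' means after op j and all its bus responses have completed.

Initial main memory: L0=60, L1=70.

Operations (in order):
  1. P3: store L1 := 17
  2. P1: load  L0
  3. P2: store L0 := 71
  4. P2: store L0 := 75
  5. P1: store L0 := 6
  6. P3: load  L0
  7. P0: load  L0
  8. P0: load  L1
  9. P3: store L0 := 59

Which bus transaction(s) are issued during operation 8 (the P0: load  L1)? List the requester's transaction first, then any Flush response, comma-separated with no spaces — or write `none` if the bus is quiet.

bus = BusRd,Flush

1. P3: store L1 := 17  bus=[BusRdX]  L1: P0=I P1=I P2=I P3=M  mem[L1]=70
2. P1: load  L0  bus=[BusRd]  L0: P0=I P1=E P2=I P3=I  mem[L0]=60
3. P2: store L0 := 71  bus=[BusRdX]  L0: P0=I P1=I P2=M P3=I  mem[L0]=60
4. P2: store L0 := 75  bus=[-]  L0: P0=I P1=I P2=M P3=I  mem[L0]=60
5. P1: store L0 := 6  bus=[BusRdX,Flush]  L0: P0=I P1=M P2=I P3=I  mem[L0]=75
6. P3: load  L0  bus=[BusRd,Flush]  L0: P0=I P1=S P2=I P3=S  mem[L0]=6
7. P0: load  L0  bus=[BusRd]  L0: P0=S P1=S P2=I P3=S  mem[L0]=6
8. P0: load  L1  bus=[BusRd,Flush]  L1: P0=S P1=I P2=I P3=S  mem[L1]=17
9. P3: store L0 := 59  bus=[BusUpgr]  L0: P0=I P1=I P2=I P3=M  mem[L0]=6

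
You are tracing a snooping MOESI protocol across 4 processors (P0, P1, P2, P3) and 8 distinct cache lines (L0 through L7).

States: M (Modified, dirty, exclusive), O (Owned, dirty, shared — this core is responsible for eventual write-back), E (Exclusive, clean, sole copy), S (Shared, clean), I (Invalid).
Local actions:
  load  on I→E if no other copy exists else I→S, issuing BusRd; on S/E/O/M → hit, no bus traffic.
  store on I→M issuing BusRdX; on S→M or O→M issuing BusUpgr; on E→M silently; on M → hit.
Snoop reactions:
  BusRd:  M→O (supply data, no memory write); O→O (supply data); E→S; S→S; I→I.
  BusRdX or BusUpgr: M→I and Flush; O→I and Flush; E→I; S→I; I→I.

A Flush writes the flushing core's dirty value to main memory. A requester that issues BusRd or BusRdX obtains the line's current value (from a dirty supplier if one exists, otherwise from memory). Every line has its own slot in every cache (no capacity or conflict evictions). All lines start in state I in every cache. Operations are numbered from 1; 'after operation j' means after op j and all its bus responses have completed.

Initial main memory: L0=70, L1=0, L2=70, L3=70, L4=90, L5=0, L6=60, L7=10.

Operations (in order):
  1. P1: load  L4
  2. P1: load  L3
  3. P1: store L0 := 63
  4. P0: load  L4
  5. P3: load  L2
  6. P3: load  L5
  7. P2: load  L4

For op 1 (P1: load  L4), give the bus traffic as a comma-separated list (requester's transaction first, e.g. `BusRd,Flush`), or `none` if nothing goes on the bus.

[1] P1: load  L4 | P0:I, P1:E(90), P2:I, P3:I | bus: BusRd
[2] P1: load  L3 | P0:I, P1:E(70), P2:I, P3:I | bus: BusRd
[3] P1: store L0 := 63 | P0:I, P1:M(63), P2:I, P3:I | bus: BusRdX
[4] P0: load  L4 | P0:S(90), P1:S(90), P2:I, P3:I | bus: BusRd
[5] P3: load  L2 | P0:I, P1:I, P2:I, P3:E(70) | bus: BusRd
[6] P3: load  L5 | P0:I, P1:I, P2:I, P3:E(0) | bus: BusRd
[7] P2: load  L4 | P0:S(90), P1:S(90), P2:S(90), P3:I | bus: BusRd

bus = BusRd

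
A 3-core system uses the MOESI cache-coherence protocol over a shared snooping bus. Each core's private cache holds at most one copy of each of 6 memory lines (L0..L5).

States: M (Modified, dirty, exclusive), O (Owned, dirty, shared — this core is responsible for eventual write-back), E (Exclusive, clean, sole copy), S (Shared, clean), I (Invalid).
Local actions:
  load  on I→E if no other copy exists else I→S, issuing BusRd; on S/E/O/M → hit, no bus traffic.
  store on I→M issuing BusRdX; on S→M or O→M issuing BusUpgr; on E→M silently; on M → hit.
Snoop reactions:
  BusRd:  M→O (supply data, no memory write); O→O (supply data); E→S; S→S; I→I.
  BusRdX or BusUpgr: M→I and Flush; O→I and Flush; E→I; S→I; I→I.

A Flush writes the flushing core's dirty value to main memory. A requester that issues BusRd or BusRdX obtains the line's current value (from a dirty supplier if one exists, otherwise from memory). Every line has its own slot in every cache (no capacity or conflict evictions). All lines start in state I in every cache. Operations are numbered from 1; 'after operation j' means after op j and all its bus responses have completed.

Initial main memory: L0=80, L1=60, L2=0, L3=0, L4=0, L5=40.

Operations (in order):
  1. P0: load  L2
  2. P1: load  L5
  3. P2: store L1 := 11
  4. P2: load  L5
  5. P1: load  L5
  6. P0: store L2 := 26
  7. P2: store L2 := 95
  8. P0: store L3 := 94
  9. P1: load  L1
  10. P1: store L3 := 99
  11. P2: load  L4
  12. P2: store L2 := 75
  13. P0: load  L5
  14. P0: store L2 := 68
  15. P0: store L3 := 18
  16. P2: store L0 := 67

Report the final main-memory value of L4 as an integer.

step 1: P0: load  L2  ⟶  EII  (L2)  txn=BusRd  M[L2]=0
step 2: P1: load  L5  ⟶  IEI  (L5)  txn=BusRd  M[L5]=40
step 3: P2: store L1 := 11  ⟶  IIM  (L1)  txn=BusRdX  M[L1]=60
step 4: P2: load  L5  ⟶  ISS  (L5)  txn=BusRd  M[L5]=40
step 5: P1: load  L5  ⟶  ISS  (L5)  txn=∅  M[L5]=40
step 6: P0: store L2 := 26  ⟶  MII  (L2)  txn=∅  M[L2]=0
step 7: P2: store L2 := 95  ⟶  IIM  (L2)  txn=BusRdX+Flush  M[L2]=26
step 8: P0: store L3 := 94  ⟶  MII  (L3)  txn=BusRdX  M[L3]=0
step 9: P1: load  L1  ⟶  ISO  (L1)  txn=BusRd  M[L1]=60
step 10: P1: store L3 := 99  ⟶  IMI  (L3)  txn=BusRdX+Flush  M[L3]=94
step 11: P2: load  L4  ⟶  IIE  (L4)  txn=BusRd  M[L4]=0
step 12: P2: store L2 := 75  ⟶  IIM  (L2)  txn=∅  M[L2]=26
step 13: P0: load  L5  ⟶  SSS  (L5)  txn=BusRd  M[L5]=40
step 14: P0: store L2 := 68  ⟶  MII  (L2)  txn=BusRdX+Flush  M[L2]=75
step 15: P0: store L3 := 18  ⟶  MII  (L3)  txn=BusRdX+Flush  M[L3]=99
step 16: P2: store L0 := 67  ⟶  IIM  (L0)  txn=BusRdX  M[L0]=80

memory[L4] = 0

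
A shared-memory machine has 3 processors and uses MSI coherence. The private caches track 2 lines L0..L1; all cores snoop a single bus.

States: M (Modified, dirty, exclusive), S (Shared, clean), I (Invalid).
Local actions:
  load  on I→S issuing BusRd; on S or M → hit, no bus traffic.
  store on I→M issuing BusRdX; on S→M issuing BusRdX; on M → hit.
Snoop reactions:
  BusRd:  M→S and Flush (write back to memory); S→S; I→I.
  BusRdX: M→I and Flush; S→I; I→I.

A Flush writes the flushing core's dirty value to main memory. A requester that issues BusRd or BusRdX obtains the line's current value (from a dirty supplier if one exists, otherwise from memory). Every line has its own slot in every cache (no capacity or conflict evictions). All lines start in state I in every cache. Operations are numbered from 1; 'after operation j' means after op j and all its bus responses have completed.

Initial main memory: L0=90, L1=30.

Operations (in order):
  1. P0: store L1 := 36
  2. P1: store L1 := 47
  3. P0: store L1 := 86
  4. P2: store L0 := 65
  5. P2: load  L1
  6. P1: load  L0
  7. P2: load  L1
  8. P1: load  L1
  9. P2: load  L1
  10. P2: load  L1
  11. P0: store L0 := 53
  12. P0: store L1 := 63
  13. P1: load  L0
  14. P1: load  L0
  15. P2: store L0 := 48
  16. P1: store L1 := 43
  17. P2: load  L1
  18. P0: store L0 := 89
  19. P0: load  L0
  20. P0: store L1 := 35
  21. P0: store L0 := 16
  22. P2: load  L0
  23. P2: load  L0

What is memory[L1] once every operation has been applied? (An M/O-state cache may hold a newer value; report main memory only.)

1. P0: store L1 := 36  bus=[BusRdX]  L1: P0=M P1=I P2=I  mem[L1]=30
2. P1: store L1 := 47  bus=[BusRdX,Flush]  L1: P0=I P1=M P2=I  mem[L1]=36
3. P0: store L1 := 86  bus=[BusRdX,Flush]  L1: P0=M P1=I P2=I  mem[L1]=47
4. P2: store L0 := 65  bus=[BusRdX]  L0: P0=I P1=I P2=M  mem[L0]=90
5. P2: load  L1  bus=[BusRd,Flush]  L1: P0=S P1=I P2=S  mem[L1]=86
6. P1: load  L0  bus=[BusRd,Flush]  L0: P0=I P1=S P2=S  mem[L0]=65
7. P2: load  L1  bus=[-]  L1: P0=S P1=I P2=S  mem[L1]=86
8. P1: load  L1  bus=[BusRd]  L1: P0=S P1=S P2=S  mem[L1]=86
9. P2: load  L1  bus=[-]  L1: P0=S P1=S P2=S  mem[L1]=86
10. P2: load  L1  bus=[-]  L1: P0=S P1=S P2=S  mem[L1]=86
11. P0: store L0 := 53  bus=[BusRdX]  L0: P0=M P1=I P2=I  mem[L0]=65
12. P0: store L1 := 63  bus=[BusRdX]  L1: P0=M P1=I P2=I  mem[L1]=86
13. P1: load  L0  bus=[BusRd,Flush]  L0: P0=S P1=S P2=I  mem[L0]=53
14. P1: load  L0  bus=[-]  L0: P0=S P1=S P2=I  mem[L0]=53
15. P2: store L0 := 48  bus=[BusRdX]  L0: P0=I P1=I P2=M  mem[L0]=53
16. P1: store L1 := 43  bus=[BusRdX,Flush]  L1: P0=I P1=M P2=I  mem[L1]=63
17. P2: load  L1  bus=[BusRd,Flush]  L1: P0=I P1=S P2=S  mem[L1]=43
18. P0: store L0 := 89  bus=[BusRdX,Flush]  L0: P0=M P1=I P2=I  mem[L0]=48
19. P0: load  L0  bus=[-]  L0: P0=M P1=I P2=I  mem[L0]=48
20. P0: store L1 := 35  bus=[BusRdX]  L1: P0=M P1=I P2=I  mem[L1]=43
21. P0: store L0 := 16  bus=[-]  L0: P0=M P1=I P2=I  mem[L0]=48
22. P2: load  L0  bus=[BusRd,Flush]  L0: P0=S P1=I P2=S  mem[L0]=16
23. P2: load  L0  bus=[-]  L0: P0=S P1=I P2=S  mem[L0]=16

memory[L1] = 43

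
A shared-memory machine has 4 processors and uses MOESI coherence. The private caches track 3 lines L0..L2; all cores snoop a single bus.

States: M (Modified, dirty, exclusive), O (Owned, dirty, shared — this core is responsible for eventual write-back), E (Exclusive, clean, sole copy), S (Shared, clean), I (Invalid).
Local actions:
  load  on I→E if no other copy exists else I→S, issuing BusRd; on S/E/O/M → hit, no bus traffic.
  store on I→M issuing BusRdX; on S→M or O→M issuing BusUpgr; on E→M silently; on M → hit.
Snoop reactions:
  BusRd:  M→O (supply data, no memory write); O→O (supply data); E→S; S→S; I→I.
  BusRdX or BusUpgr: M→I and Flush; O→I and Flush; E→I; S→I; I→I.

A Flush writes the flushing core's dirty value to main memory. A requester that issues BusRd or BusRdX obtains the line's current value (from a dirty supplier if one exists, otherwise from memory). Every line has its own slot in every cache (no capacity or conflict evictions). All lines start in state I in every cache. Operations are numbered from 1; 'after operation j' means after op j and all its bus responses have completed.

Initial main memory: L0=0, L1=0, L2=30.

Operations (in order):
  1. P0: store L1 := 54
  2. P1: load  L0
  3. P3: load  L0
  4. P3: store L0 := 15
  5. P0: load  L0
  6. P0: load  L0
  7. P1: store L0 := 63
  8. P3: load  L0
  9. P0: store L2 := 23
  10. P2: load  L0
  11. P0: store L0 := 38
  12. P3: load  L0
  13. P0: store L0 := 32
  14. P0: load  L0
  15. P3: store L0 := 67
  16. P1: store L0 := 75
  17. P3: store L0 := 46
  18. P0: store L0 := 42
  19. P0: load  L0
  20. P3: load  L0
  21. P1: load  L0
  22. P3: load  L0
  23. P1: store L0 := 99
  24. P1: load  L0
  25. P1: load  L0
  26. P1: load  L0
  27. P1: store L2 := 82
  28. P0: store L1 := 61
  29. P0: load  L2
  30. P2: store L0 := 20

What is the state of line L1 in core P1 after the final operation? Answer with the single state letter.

state = I

  op1 P0: store L1 := 54 → M/I/I/I on L1; bus BusRdX; mem=0
  op2 P1: load  L0 → I/E/I/I on L0; bus BusRd; mem=0
  op3 P3: load  L0 → I/S/I/S on L0; bus BusRd; mem=0
  op4 P3: store L0 := 15 → I/I/I/M on L0; bus BusUpgr; mem=0
  op5 P0: load  L0 → S/I/I/O on L0; bus BusRd; mem=0
  op6 P0: load  L0 → S/I/I/O on L0; bus (none); mem=0
  op7 P1: store L0 := 63 → I/M/I/I on L0; bus BusRdX Flush; mem=15
  op8 P3: load  L0 → I/O/I/S on L0; bus BusRd; mem=15
  op9 P0: store L2 := 23 → M/I/I/I on L2; bus BusRdX; mem=30
  op10 P2: load  L0 → I/O/S/S on L0; bus BusRd; mem=15
  op11 P0: store L0 := 38 → M/I/I/I on L0; bus BusRdX Flush; mem=63
  op12 P3: load  L0 → O/I/I/S on L0; bus BusRd; mem=63
  op13 P0: store L0 := 32 → M/I/I/I on L0; bus BusUpgr; mem=63
  op14 P0: load  L0 → M/I/I/I on L0; bus (none); mem=63
  op15 P3: store L0 := 67 → I/I/I/M on L0; bus BusRdX Flush; mem=32
  op16 P1: store L0 := 75 → I/M/I/I on L0; bus BusRdX Flush; mem=67
  op17 P3: store L0 := 46 → I/I/I/M on L0; bus BusRdX Flush; mem=75
  op18 P0: store L0 := 42 → M/I/I/I on L0; bus BusRdX Flush; mem=46
  op19 P0: load  L0 → M/I/I/I on L0; bus (none); mem=46
  op20 P3: load  L0 → O/I/I/S on L0; bus BusRd; mem=46
  op21 P1: load  L0 → O/S/I/S on L0; bus BusRd; mem=46
  op22 P3: load  L0 → O/S/I/S on L0; bus (none); mem=46
  op23 P1: store L0 := 99 → I/M/I/I on L0; bus BusUpgr Flush; mem=42
  op24 P1: load  L0 → I/M/I/I on L0; bus (none); mem=42
  op25 P1: load  L0 → I/M/I/I on L0; bus (none); mem=42
  op26 P1: load  L0 → I/M/I/I on L0; bus (none); mem=42
  op27 P1: store L2 := 82 → I/M/I/I on L2; bus BusRdX Flush; mem=23
  op28 P0: store L1 := 61 → M/I/I/I on L1; bus (none); mem=0
  op29 P0: load  L2 → S/O/I/I on L2; bus BusRd; mem=23
  op30 P2: store L0 := 20 → I/I/M/I on L0; bus BusRdX Flush; mem=99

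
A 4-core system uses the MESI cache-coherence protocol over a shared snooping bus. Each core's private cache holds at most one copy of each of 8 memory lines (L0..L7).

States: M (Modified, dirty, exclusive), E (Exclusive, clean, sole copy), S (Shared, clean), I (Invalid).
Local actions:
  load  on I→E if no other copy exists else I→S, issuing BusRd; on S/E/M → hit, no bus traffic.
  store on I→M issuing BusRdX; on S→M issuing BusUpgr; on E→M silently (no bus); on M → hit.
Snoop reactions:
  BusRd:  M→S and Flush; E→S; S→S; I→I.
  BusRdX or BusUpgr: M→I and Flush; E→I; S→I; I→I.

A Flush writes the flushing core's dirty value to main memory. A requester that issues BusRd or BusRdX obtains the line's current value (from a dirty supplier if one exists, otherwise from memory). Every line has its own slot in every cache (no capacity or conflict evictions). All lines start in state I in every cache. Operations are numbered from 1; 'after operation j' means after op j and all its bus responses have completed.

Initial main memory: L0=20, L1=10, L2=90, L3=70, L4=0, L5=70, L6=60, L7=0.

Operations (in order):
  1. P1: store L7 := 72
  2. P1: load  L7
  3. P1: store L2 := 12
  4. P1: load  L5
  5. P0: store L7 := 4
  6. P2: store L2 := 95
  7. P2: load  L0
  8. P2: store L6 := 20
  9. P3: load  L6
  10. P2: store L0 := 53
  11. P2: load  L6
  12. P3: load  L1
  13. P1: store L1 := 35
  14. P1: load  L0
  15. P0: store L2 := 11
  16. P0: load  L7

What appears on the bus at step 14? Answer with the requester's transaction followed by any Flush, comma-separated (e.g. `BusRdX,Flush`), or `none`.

bus = BusRd,Flush

[1] P1: store L7 := 72 | P0:I, P1:M(72), P2:I, P3:I | bus: BusRdX
[2] P1: load  L7 | P0:I, P1:M(72), P2:I, P3:I | bus: none
[3] P1: store L2 := 12 | P0:I, P1:M(12), P2:I, P3:I | bus: BusRdX
[4] P1: load  L5 | P0:I, P1:E(70), P2:I, P3:I | bus: BusRd
[5] P0: store L7 := 4 | P0:M(4), P1:I, P2:I, P3:I | bus: BusRdX,Flush
[6] P2: store L2 := 95 | P0:I, P1:I, P2:M(95), P3:I | bus: BusRdX,Flush
[7] P2: load  L0 | P0:I, P1:I, P2:E(20), P3:I | bus: BusRd
[8] P2: store L6 := 20 | P0:I, P1:I, P2:M(20), P3:I | bus: BusRdX
[9] P3: load  L6 | P0:I, P1:I, P2:S(20), P3:S(20) | bus: BusRd,Flush
[10] P2: store L0 := 53 | P0:I, P1:I, P2:M(53), P3:I | bus: none
[11] P2: load  L6 | P0:I, P1:I, P2:S(20), P3:S(20) | bus: none
[12] P3: load  L1 | P0:I, P1:I, P2:I, P3:E(10) | bus: BusRd
[13] P1: store L1 := 35 | P0:I, P1:M(35), P2:I, P3:I | bus: BusRdX
[14] P1: load  L0 | P0:I, P1:S(53), P2:S(53), P3:I | bus: BusRd,Flush
[15] P0: store L2 := 11 | P0:M(11), P1:I, P2:I, P3:I | bus: BusRdX,Flush
[16] P0: load  L7 | P0:M(4), P1:I, P2:I, P3:I | bus: none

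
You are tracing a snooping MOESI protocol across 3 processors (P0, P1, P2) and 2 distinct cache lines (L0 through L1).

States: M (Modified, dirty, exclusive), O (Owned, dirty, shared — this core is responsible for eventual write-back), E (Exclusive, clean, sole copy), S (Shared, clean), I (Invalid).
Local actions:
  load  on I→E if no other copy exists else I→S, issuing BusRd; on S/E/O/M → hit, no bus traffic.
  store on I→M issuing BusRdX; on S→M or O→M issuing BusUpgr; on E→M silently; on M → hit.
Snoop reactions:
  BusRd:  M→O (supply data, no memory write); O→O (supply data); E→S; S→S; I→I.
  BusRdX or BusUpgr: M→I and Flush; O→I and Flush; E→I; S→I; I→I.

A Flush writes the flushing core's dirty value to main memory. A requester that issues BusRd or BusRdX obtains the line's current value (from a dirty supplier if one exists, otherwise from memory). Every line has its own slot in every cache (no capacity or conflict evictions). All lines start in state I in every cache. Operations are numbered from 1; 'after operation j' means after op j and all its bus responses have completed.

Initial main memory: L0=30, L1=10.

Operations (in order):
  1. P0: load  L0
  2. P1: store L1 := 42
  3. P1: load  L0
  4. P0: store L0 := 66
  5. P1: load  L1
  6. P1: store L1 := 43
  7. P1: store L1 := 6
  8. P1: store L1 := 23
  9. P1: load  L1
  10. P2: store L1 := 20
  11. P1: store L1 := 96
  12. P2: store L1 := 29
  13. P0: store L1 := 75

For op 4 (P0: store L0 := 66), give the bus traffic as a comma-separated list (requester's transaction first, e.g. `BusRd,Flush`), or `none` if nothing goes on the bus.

[1] P0: load  L0 | P0:E(30), P1:I, P2:I | bus: BusRd
[2] P1: store L1 := 42 | P0:I, P1:M(42), P2:I | bus: BusRdX
[3] P1: load  L0 | P0:S(30), P1:S(30), P2:I | bus: BusRd
[4] P0: store L0 := 66 | P0:M(66), P1:I, P2:I | bus: BusUpgr
[5] P1: load  L1 | P0:I, P1:M(42), P2:I | bus: none
[6] P1: store L1 := 43 | P0:I, P1:M(43), P2:I | bus: none
[7] P1: store L1 := 6 | P0:I, P1:M(6), P2:I | bus: none
[8] P1: store L1 := 23 | P0:I, P1:M(23), P2:I | bus: none
[9] P1: load  L1 | P0:I, P1:M(23), P2:I | bus: none
[10] P2: store L1 := 20 | P0:I, P1:I, P2:M(20) | bus: BusRdX,Flush
[11] P1: store L1 := 96 | P0:I, P1:M(96), P2:I | bus: BusRdX,Flush
[12] P2: store L1 := 29 | P0:I, P1:I, P2:M(29) | bus: BusRdX,Flush
[13] P0: store L1 := 75 | P0:M(75), P1:I, P2:I | bus: BusRdX,Flush

bus = BusUpgr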